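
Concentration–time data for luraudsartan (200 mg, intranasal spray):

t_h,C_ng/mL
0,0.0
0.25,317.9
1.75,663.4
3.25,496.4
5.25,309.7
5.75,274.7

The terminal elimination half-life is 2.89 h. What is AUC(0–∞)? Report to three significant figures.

Trapezoidal AUC_0→5.75:
  [0→0.25]: (0.0+317.9)/2 × 0.25 = 39.7375
  [0.25→1.75]: (317.9+663.4)/2 × 1.5 = 735.975
  [1.75→3.25]: (663.4+496.4)/2 × 1.5 = 869.85
  [3.25→5.25]: (496.4+309.7)/2 × 2 = 806.1
  [5.25→5.75]: (309.7+274.7)/2 × 0.5 = 146.1
  Sum = 2597.7625 ng/mL·h
k_e = ln2 / t½ = 0.693147 / 2.89 = 0.2398 h^-1
Extrapolated tail: C_last / k_e = 274.7 / 0.2398 = 1145.538
AUC_0→∞ = 2597.7625 + 1145.538 = 3743.3005 ng/mL·h

AUC = 3740 ng/mL·h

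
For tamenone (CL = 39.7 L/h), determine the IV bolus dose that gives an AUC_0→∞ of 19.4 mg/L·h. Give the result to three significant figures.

Dose = 770 mg

Dose_iv = CL × AUC_0→∞
     = 39.7 × 19.4 = 770.18 mg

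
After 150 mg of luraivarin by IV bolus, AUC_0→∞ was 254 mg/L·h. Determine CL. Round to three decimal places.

CL = Dose_iv / AUC_0→∞
   = 150 / 254 = 0.590551 L/h

CL = 0.591 L/h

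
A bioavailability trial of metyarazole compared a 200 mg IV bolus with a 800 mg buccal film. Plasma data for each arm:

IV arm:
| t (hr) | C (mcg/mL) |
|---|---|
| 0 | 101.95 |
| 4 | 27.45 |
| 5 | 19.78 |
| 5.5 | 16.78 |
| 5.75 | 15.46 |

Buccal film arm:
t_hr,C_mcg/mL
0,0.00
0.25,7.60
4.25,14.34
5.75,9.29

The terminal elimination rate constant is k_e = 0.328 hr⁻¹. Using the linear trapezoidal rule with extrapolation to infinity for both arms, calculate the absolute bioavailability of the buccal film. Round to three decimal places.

Trapezoidal AUC_0→5.75 (IV):
  [0→4]: (101.95+27.45)/2 × 4 = 258.8
  [4→5]: (27.45+19.78)/2 × 1 = 23.615
  [5→5.5]: (19.78+16.78)/2 × 0.5 = 9.14
  [5.5→5.75]: (16.78+15.46)/2 × 0.25 = 4.03
  Sum = 295.585 mcg/mL·hr
IV tail: 15.46/0.328 = 47.134; AUC_iv,0→∞ = 295.585 + 47.134 = 342.719 mcg/mL·hr
Trapezoidal AUC_0→5.75 (buccal film):
  [0→0.25]: (0.00+7.60)/2 × 0.25 = 0.95
  [0.25→4.25]: (7.60+14.34)/2 × 4 = 43.88
  [4.25→5.75]: (14.34+9.29)/2 × 1.5 = 17.7225
  Sum = 62.5525 mcg/mL·hr
buccal film tail: 9.29/0.328 = 28.323; AUC_ev,0→∞ = 62.5525 + 28.323 = 90.8755 mcg/mL·hr
F = (AUC_ev/D_ev)/(AUC_iv/D_iv) = (90.8755/800)/(342.719/200) = 0.113594/1.713595 = 0.0663

F = 0.066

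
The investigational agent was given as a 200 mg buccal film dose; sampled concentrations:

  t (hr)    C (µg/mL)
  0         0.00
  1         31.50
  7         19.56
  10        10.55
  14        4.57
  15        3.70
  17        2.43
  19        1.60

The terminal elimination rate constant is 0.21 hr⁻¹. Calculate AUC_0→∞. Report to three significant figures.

Trapezoidal AUC_0→19:
  [0→1]: (0.00+31.50)/2 × 1 = 15.75
  [1→7]: (31.50+19.56)/2 × 6 = 153.18
  [7→10]: (19.56+10.55)/2 × 3 = 45.165
  [10→14]: (10.55+4.57)/2 × 4 = 30.24
  [14→15]: (4.57+3.70)/2 × 1 = 4.135
  [15→17]: (3.70+2.43)/2 × 2 = 6.13
  [17→19]: (2.43+1.60)/2 × 2 = 4.03
  Sum = 258.63 µg/mL·hr
Extrapolated tail: C_last / k_e = 1.60 / 0.21 = 7.619
AUC_0→∞ = 258.63 + 7.619 = 266.249 µg/mL·hr

AUC = 266 µg/mL·hr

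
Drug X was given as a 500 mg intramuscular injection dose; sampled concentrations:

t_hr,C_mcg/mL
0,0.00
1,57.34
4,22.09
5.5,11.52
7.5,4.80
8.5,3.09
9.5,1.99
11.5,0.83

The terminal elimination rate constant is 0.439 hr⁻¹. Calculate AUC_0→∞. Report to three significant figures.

AUC = 201 mcg/mL·hr

Trapezoidal AUC_0→11.5:
  [0→1]: (0.00+57.34)/2 × 1 = 28.67
  [1→4]: (57.34+22.09)/2 × 3 = 119.145
  [4→5.5]: (22.09+11.52)/2 × 1.5 = 25.2075
  [5.5→7.5]: (11.52+4.80)/2 × 2 = 16.32
  [7.5→8.5]: (4.80+3.09)/2 × 1 = 3.945
  [8.5→9.5]: (3.09+1.99)/2 × 1 = 2.54
  [9.5→11.5]: (1.99+0.83)/2 × 2 = 2.82
  Sum = 198.6475 mcg/mL·hr
Extrapolated tail: C_last / k_e = 0.83 / 0.439 = 1.891
AUC_0→∞ = 198.6475 + 1.891 = 200.5385 mcg/mL·hr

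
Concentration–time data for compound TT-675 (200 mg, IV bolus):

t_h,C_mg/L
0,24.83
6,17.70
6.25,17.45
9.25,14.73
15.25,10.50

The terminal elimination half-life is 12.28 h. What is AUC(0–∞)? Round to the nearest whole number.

AUC = 442 mg/L·h

Trapezoidal AUC_0→15.25:
  [0→6]: (24.83+17.70)/2 × 6 = 127.59
  [6→6.25]: (17.70+17.45)/2 × 0.25 = 4.39375
  [6.25→9.25]: (17.45+14.73)/2 × 3 = 48.27
  [9.25→15.25]: (14.73+10.50)/2 × 6 = 75.69
  Sum = 255.94375 mg/L·h
k_e = ln2 / t½ = 0.693147 / 12.28 = 0.0564 h^-1
Extrapolated tail: C_last / k_e = 10.50 / 0.0564 = 186.170
AUC_0→∞ = 255.94375 + 186.170 = 442.11375 mg/L·h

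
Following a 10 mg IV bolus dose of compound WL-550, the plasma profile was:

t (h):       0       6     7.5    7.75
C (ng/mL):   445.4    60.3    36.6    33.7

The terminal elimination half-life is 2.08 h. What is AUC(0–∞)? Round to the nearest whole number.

AUC = 1700 ng/mL·h

Trapezoidal AUC_0→7.75:
  [0→6]: (445.4+60.3)/2 × 6 = 1517.1
  [6→7.5]: (60.3+36.6)/2 × 1.5 = 72.675
  [7.5→7.75]: (36.6+33.7)/2 × 0.25 = 8.7875
  Sum = 1598.5625 ng/mL·h
k_e = ln2 / t½ = 0.693147 / 2.08 = 0.3332 h^-1
Extrapolated tail: C_last / k_e = 33.7 / 0.3332 = 101.140
AUC_0→∞ = 1598.5625 + 101.140 = 1699.7025 ng/mL·h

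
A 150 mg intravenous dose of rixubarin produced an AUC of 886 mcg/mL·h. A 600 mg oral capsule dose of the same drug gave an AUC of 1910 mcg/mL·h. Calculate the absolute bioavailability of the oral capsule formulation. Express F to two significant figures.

F = 0.54

F = (AUC_ev / D_ev) / (AUC_iv / D_iv)
  = (1910/600) / (886/150)
  = 3.18333 / 5.90667 = 0.5389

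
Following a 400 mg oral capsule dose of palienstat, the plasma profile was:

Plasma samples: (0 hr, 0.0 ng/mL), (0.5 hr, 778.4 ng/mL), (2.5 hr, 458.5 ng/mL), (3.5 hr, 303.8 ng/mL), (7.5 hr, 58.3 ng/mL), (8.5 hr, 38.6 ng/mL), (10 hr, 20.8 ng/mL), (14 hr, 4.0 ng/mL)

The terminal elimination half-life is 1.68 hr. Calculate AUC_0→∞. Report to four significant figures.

Trapezoidal AUC_0→14:
  [0→0.5]: (0.0+778.4)/2 × 0.5 = 194.6
  [0.5→2.5]: (778.4+458.5)/2 × 2 = 1236.9
  [2.5→3.5]: (458.5+303.8)/2 × 1 = 381.15
  [3.5→7.5]: (303.8+58.3)/2 × 4 = 724.2
  [7.5→8.5]: (58.3+38.6)/2 × 1 = 48.45
  [8.5→10]: (38.6+20.8)/2 × 1.5 = 44.55
  [10→14]: (20.8+4.0)/2 × 4 = 49.6
  Sum = 2679.45 ng/mL·hr
k_e = ln2 / t½ = 0.693147 / 1.68 = 0.4126 hr^-1
Extrapolated tail: C_last / k_e = 4.0 / 0.4126 = 9.695
AUC_0→∞ = 2679.45 + 9.695 = 2689.145 ng/mL·hr

AUC = 2689 ng/mL·hr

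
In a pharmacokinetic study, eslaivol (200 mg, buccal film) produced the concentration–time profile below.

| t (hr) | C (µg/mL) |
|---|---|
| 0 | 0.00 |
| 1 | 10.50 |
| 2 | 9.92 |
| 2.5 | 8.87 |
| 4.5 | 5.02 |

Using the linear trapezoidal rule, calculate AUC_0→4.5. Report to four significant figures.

AUC = 34.05 µg/mL·hr

Trapezoidal AUC_0→4.5:
  [0→1]: (0.00+10.50)/2 × 1 = 5.25
  [1→2]: (10.50+9.92)/2 × 1 = 10.21
  [2→2.5]: (9.92+8.87)/2 × 0.5 = 4.6975
  [2.5→4.5]: (8.87+5.02)/2 × 2 = 13.89
  Sum = 34.0475 µg/mL·hr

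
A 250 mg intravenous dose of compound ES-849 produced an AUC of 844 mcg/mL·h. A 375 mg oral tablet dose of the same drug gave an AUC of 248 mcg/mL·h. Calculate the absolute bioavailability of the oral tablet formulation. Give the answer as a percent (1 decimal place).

F = 19.6%

F = (AUC_ev / D_ev) / (AUC_iv / D_iv)
  = (248/375) / (844/250)
  = 0.661333 / 3.376 = 0.1959
  = 19.59%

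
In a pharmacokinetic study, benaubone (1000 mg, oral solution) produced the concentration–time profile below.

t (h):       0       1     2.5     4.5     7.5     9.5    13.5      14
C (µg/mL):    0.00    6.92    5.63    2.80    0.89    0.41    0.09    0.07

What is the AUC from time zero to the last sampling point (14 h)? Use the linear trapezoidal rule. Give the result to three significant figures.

AUC = 29.2 µg/mL·h

Trapezoidal AUC_0→14:
  [0→1]: (0.00+6.92)/2 × 1 = 3.46
  [1→2.5]: (6.92+5.63)/2 × 1.5 = 9.4125
  [2.5→4.5]: (5.63+2.80)/2 × 2 = 8.43
  [4.5→7.5]: (2.80+0.89)/2 × 3 = 5.535
  [7.5→9.5]: (0.89+0.41)/2 × 2 = 1.3
  [9.5→13.5]: (0.41+0.09)/2 × 4 = 1.0
  [13.5→14]: (0.09+0.07)/2 × 0.5 = 0.04
  Sum = 29.1775 µg/mL·h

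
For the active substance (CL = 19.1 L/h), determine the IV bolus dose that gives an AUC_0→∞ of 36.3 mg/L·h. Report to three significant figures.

Dose = 693 mg

Dose_iv = CL × AUC_0→∞
     = 19.1 × 36.3 = 693.33 mg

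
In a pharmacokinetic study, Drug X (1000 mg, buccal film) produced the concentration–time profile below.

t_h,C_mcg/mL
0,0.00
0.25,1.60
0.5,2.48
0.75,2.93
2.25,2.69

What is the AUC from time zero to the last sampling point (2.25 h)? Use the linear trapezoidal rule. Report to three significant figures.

Trapezoidal AUC_0→2.25:
  [0→0.25]: (0.00+1.60)/2 × 0.25 = 0.2
  [0.25→0.5]: (1.60+2.48)/2 × 0.25 = 0.51
  [0.5→0.75]: (2.48+2.93)/2 × 0.25 = 0.67625
  [0.75→2.25]: (2.93+2.69)/2 × 1.5 = 4.215
  Sum = 5.60125 mcg/mL·h

AUC = 5.60 mcg/mL·h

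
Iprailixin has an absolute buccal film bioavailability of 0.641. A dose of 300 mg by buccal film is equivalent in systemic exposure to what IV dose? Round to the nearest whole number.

Systemic exposure from an extravascular dose = F × D_ev, so the equivalent IV dose is F × D_ev.
D_iv = F × D_ev = 0.641 × 300 = 192.3 mg

D_iv = 192 mg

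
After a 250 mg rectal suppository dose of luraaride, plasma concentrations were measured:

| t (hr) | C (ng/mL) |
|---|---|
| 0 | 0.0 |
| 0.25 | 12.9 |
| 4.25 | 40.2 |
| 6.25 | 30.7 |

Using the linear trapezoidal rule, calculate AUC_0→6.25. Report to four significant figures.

AUC = 178.7 ng/mL·hr

Trapezoidal AUC_0→6.25:
  [0→0.25]: (0.0+12.9)/2 × 0.25 = 1.6125
  [0.25→4.25]: (12.9+40.2)/2 × 4 = 106.2
  [4.25→6.25]: (40.2+30.7)/2 × 2 = 70.9
  Sum = 178.7125 ng/mL·hr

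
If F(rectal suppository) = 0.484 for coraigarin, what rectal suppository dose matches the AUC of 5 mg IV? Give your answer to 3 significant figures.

For equal systemic exposure: F × D_ev = D_iv
D_ev = D_iv / F = 5 / 0.484 = 10.3306 mg

D_rectal = 10.3 mg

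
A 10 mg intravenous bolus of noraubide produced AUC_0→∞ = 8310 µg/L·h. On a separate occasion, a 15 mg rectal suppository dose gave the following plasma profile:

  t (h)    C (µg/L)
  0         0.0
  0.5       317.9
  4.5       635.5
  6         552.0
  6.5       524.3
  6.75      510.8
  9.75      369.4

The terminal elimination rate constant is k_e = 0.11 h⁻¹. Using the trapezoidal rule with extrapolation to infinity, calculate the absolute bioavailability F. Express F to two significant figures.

F = 0.64

Trapezoidal AUC_0→9.75 (rectal suppository):
  [0→0.5]: (0.0+317.9)/2 × 0.5 = 79.475
  [0.5→4.5]: (317.9+635.5)/2 × 4 = 1906.8
  [4.5→6]: (635.5+552.0)/2 × 1.5 = 890.625
  [6→6.5]: (552.0+524.3)/2 × 0.5 = 269.075
  [6.5→6.75]: (524.3+510.8)/2 × 0.25 = 129.3875
  [6.75→9.75]: (510.8+369.4)/2 × 3 = 1320.3
  Sum = 4595.6625 µg/L·h
Tail: C_last/k_e = 369.4/0.11 = 3358.182
AUC_0→∞ (rectal suppository) = 4595.6625 + 3358.182 = 7953.8445 µg/L·h
F = (AUC_ev/D_ev)/(AUC_iv/D_iv) = (7953.8445/15)/(8310/10) = 530.2563/831 = 0.6381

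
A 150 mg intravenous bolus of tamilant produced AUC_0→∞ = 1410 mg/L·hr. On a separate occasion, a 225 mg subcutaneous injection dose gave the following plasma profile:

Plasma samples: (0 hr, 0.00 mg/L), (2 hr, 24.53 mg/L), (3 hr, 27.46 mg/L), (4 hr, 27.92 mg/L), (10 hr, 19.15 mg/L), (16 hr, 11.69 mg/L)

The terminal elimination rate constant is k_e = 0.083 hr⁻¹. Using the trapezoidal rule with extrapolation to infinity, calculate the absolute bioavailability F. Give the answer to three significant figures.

F = 0.214

Trapezoidal AUC_0→16 (subcutaneous injection):
  [0→2]: (0.00+24.53)/2 × 2 = 24.53
  [2→3]: (24.53+27.46)/2 × 1 = 25.995
  [3→4]: (27.46+27.92)/2 × 1 = 27.69
  [4→10]: (27.92+19.15)/2 × 6 = 141.21
  [10→16]: (19.15+11.69)/2 × 6 = 92.52
  Sum = 311.945 mg/L·hr
Tail: C_last/k_e = 11.69/0.083 = 140.843
AUC_0→∞ (subcutaneous injection) = 311.945 + 140.843 = 452.788 mg/L·hr
F = (AUC_ev/D_ev)/(AUC_iv/D_iv) = (452.788/225)/(1410/150) = 2.01239/9.4 = 0.2141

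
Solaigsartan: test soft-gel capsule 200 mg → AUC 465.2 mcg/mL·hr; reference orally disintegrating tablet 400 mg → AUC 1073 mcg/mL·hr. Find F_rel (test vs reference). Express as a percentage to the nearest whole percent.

F_rel = (AUC_test/D_test) / (AUC_ref/D_ref)
      = (465.2/200) / (1073/400)
      = 2.326 / 2.6825 = 0.8671 = 86.71%

F_rel = 87%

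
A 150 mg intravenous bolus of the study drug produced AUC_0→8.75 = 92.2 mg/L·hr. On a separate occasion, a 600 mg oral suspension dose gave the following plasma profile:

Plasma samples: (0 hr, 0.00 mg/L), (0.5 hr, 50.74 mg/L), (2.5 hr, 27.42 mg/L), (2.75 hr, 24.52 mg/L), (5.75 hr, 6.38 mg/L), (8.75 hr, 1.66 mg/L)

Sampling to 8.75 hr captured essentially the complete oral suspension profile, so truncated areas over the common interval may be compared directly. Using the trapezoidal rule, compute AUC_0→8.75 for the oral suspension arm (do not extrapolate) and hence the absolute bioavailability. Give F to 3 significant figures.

F = 0.422

Trapezoidal AUC_0→8.75 (oral suspension):
  [0→0.5]: (0.00+50.74)/2 × 0.5 = 12.685
  [0.5→2.5]: (50.74+27.42)/2 × 2 = 78.16
  [2.5→2.75]: (27.42+24.52)/2 × 0.25 = 6.4925
  [2.75→5.75]: (24.52+6.38)/2 × 3 = 46.35
  [5.75→8.75]: (6.38+1.66)/2 × 3 = 12.06
  Sum = 155.7475 mg/L·hr
F = (AUC_ev/D_ev)/(AUC_iv/D_iv) = (155.7475/600)/(92.2/150) = 0.259579/0.614667 = 0.4223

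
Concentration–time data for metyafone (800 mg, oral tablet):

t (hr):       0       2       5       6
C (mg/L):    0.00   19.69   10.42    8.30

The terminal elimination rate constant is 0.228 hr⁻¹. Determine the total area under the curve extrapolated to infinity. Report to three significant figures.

AUC = 111 mg/L·hr

Trapezoidal AUC_0→6:
  [0→2]: (0.00+19.69)/2 × 2 = 19.69
  [2→5]: (19.69+10.42)/2 × 3 = 45.165
  [5→6]: (10.42+8.30)/2 × 1 = 9.36
  Sum = 74.215 mg/L·hr
Extrapolated tail: C_last / k_e = 8.30 / 0.228 = 36.404
AUC_0→∞ = 74.215 + 36.404 = 110.619 mg/L·hr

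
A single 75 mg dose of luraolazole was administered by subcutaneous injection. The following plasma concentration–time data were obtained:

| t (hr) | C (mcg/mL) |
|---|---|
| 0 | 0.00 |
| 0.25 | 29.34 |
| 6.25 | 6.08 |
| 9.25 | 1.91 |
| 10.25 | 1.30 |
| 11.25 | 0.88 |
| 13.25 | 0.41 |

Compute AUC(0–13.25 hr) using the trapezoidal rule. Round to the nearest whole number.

Trapezoidal AUC_0→13.25:
  [0→0.25]: (0.00+29.34)/2 × 0.25 = 3.6675
  [0.25→6.25]: (29.34+6.08)/2 × 6 = 106.26
  [6.25→9.25]: (6.08+1.91)/2 × 3 = 11.985
  [9.25→10.25]: (1.91+1.30)/2 × 1 = 1.605
  [10.25→11.25]: (1.30+0.88)/2 × 1 = 1.09
  [11.25→13.25]: (0.88+0.41)/2 × 2 = 1.29
  Sum = 125.8975 mcg/mL·hr

AUC = 126 mcg/mL·hr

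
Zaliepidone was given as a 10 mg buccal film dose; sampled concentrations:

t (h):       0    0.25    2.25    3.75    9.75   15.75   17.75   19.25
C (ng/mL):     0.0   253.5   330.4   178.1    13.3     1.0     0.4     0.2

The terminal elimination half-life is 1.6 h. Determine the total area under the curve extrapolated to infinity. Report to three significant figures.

Trapezoidal AUC_0→19.25:
  [0→0.25]: (0.0+253.5)/2 × 0.25 = 31.6875
  [0.25→2.25]: (253.5+330.4)/2 × 2 = 583.9
  [2.25→3.75]: (330.4+178.1)/2 × 1.5 = 381.375
  [3.75→9.75]: (178.1+13.3)/2 × 6 = 574.2
  [9.75→15.75]: (13.3+1.0)/2 × 6 = 42.9
  [15.75→17.75]: (1.0+0.4)/2 × 2 = 1.4
  [17.75→19.25]: (0.4+0.2)/2 × 1.5 = 0.45
  Sum = 1615.9125 ng/mL·h
k_e = ln2 / t½ = 0.693147 / 1.6 = 0.4332 h^-1
Extrapolated tail: C_last / k_e = 0.2 / 0.4332 = 0.462
AUC_0→∞ = 1615.9125 + 0.462 = 1616.3745 ng/mL·h

AUC = 1620 ng/mL·h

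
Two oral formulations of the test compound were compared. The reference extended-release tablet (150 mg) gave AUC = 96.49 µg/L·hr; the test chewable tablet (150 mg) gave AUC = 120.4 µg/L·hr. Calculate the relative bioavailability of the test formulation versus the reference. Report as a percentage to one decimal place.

F_rel = (AUC_test/D_test) / (AUC_ref/D_ref)
      = (120.4/150) / (96.49/150)
      = 0.802667 / 0.643267 = 1.2478 = 124.78%

F_rel = 124.8%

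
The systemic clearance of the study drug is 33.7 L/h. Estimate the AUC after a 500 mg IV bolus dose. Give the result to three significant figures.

AUC_0→∞ = Dose_iv / CL
        = 500 / 33.7 = 14.8368 mg/L·h

AUC = 14.8 mg/L·h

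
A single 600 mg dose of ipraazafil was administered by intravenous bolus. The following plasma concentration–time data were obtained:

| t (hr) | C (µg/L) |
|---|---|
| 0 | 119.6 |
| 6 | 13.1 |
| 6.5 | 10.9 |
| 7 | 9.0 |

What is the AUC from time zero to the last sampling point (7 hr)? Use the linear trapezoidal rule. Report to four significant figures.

AUC = 409.1 µg/L·hr

Trapezoidal AUC_0→7:
  [0→6]: (119.6+13.1)/2 × 6 = 398.1
  [6→6.5]: (13.1+10.9)/2 × 0.5 = 6.0
  [6.5→7]: (10.9+9.0)/2 × 0.5 = 4.975
  Sum = 409.075 µg/L·hr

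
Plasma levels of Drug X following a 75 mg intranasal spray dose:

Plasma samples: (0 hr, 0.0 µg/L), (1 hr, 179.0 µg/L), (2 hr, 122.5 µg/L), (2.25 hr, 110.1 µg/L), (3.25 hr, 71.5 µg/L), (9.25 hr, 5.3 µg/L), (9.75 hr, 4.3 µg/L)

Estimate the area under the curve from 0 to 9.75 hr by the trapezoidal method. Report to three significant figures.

AUC = 593 µg/L·hr

Trapezoidal AUC_0→9.75:
  [0→1]: (0.0+179.0)/2 × 1 = 89.5
  [1→2]: (179.0+122.5)/2 × 1 = 150.75
  [2→2.25]: (122.5+110.1)/2 × 0.25 = 29.075
  [2.25→3.25]: (110.1+71.5)/2 × 1 = 90.8
  [3.25→9.25]: (71.5+5.3)/2 × 6 = 230.4
  [9.25→9.75]: (5.3+4.3)/2 × 0.5 = 2.4
  Sum = 592.925 µg/L·hr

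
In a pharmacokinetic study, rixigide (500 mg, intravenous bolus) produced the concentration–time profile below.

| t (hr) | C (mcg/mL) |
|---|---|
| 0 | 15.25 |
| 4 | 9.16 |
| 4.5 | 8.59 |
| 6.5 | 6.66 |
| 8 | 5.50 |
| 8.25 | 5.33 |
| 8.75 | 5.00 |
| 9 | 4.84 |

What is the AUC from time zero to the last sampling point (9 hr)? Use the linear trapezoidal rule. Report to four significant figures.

Trapezoidal AUC_0→9:
  [0→4]: (15.25+9.16)/2 × 4 = 48.82
  [4→4.5]: (9.16+8.59)/2 × 0.5 = 4.4375
  [4.5→6.5]: (8.59+6.66)/2 × 2 = 15.25
  [6.5→8]: (6.66+5.50)/2 × 1.5 = 9.12
  [8→8.25]: (5.50+5.33)/2 × 0.25 = 1.35375
  [8.25→8.75]: (5.33+5.00)/2 × 0.5 = 2.5825
  [8.75→9]: (5.00+4.84)/2 × 0.25 = 1.23
  Sum = 82.79375 mcg/mL·hr

AUC = 82.79 mcg/mL·hr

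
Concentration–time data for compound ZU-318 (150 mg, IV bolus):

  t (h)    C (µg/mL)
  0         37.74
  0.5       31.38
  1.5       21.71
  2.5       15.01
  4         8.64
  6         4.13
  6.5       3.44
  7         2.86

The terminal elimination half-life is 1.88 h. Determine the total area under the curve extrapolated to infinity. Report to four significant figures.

AUC = 103.9 µg/mL·h

Trapezoidal AUC_0→7:
  [0→0.5]: (37.74+31.38)/2 × 0.5 = 17.28
  [0.5→1.5]: (31.38+21.71)/2 × 1 = 26.545
  [1.5→2.5]: (21.71+15.01)/2 × 1 = 18.36
  [2.5→4]: (15.01+8.64)/2 × 1.5 = 17.7375
  [4→6]: (8.64+4.13)/2 × 2 = 12.77
  [6→6.5]: (4.13+3.44)/2 × 0.5 = 1.8925
  [6.5→7]: (3.44+2.86)/2 × 0.5 = 1.575
  Sum = 96.16 µg/mL·h
k_e = ln2 / t½ = 0.693147 / 1.88 = 0.3687 h^-1
Extrapolated tail: C_last / k_e = 2.86 / 0.3687 = 7.757
AUC_0→∞ = 96.16 + 7.757 = 103.917 µg/mL·h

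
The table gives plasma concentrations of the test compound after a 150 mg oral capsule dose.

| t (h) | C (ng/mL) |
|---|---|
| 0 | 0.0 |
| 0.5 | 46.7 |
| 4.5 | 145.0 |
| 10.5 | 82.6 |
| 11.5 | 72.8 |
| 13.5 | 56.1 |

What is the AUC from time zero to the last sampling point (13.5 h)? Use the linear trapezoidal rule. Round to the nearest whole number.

Trapezoidal AUC_0→13.5:
  [0→0.5]: (0.0+46.7)/2 × 0.5 = 11.675
  [0.5→4.5]: (46.7+145.0)/2 × 4 = 383.4
  [4.5→10.5]: (145.0+82.6)/2 × 6 = 682.8
  [10.5→11.5]: (82.6+72.8)/2 × 1 = 77.7
  [11.5→13.5]: (72.8+56.1)/2 × 2 = 128.9
  Sum = 1284.475 ng/mL·h

AUC = 1284 ng/mL·h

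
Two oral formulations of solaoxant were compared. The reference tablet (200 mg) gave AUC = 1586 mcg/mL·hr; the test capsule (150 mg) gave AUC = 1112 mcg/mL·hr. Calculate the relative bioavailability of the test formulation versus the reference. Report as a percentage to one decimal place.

F_rel = (AUC_test/D_test) / (AUC_ref/D_ref)
      = (1112/150) / (1586/200)
      = 7.41333 / 7.93 = 0.9348 = 93.48%

F_rel = 93.5%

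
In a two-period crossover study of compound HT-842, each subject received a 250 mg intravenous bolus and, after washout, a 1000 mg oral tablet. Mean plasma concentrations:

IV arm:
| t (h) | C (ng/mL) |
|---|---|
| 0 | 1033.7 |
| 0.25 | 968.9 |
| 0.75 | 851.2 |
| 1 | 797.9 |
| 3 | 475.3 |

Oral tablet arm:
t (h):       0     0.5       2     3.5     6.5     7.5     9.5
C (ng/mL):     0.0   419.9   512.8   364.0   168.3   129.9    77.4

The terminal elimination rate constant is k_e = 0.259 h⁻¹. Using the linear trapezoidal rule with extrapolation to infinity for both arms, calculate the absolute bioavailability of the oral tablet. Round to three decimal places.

F = 0.181

Trapezoidal AUC_0→3 (IV):
  [0→0.25]: (1033.7+968.9)/2 × 0.25 = 250.325
  [0.25→0.75]: (968.9+851.2)/2 × 0.5 = 455.025
  [0.75→1]: (851.2+797.9)/2 × 0.25 = 206.1375
  [1→3]: (797.9+475.3)/2 × 2 = 1273.2
  Sum = 2184.6875 ng/mL·h
IV tail: 475.3/0.259 = 1835.135; AUC_iv,0→∞ = 2184.6875 + 1835.135 = 4019.8225 ng/mL·h
Trapezoidal AUC_0→9.5 (oral tablet):
  [0→0.5]: (0.0+419.9)/2 × 0.5 = 104.975
  [0.5→2]: (419.9+512.8)/2 × 1.5 = 699.525
  [2→3.5]: (512.8+364.0)/2 × 1.5 = 657.6
  [3.5→6.5]: (364.0+168.3)/2 × 3 = 798.45
  [6.5→7.5]: (168.3+129.9)/2 × 1 = 149.1
  [7.5→9.5]: (129.9+77.4)/2 × 2 = 207.3
  Sum = 2616.95 ng/mL·h
oral tablet tail: 77.4/0.259 = 298.842; AUC_ev,0→∞ = 2616.95 + 298.842 = 2915.792 ng/mL·h
F = (AUC_ev/D_ev)/(AUC_iv/D_iv) = (2915.792/1000)/(4019.8225/250) = 2.915792/16.07929 = 0.1813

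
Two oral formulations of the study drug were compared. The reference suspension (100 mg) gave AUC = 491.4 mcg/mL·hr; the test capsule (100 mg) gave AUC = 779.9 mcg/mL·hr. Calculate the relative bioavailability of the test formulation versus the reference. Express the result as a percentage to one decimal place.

F_rel = (AUC_test/D_test) / (AUC_ref/D_ref)
      = (779.9/100) / (491.4/100)
      = 7.799 / 4.914 = 1.5871 = 158.71%

F_rel = 158.7%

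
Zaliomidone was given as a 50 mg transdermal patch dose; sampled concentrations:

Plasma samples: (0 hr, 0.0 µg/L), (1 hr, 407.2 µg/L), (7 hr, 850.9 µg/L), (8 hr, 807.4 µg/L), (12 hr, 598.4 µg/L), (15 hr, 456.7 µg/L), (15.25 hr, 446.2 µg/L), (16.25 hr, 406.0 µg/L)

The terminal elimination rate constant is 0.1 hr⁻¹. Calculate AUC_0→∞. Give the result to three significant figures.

AUC = 13800 µg/L·hr

Trapezoidal AUC_0→16.25:
  [0→1]: (0.0+407.2)/2 × 1 = 203.6
  [1→7]: (407.2+850.9)/2 × 6 = 3774.3
  [7→8]: (850.9+807.4)/2 × 1 = 829.15
  [8→12]: (807.4+598.4)/2 × 4 = 2811.6
  [12→15]: (598.4+456.7)/2 × 3 = 1582.65
  [15→15.25]: (456.7+446.2)/2 × 0.25 = 112.8625
  [15.25→16.25]: (446.2+406.0)/2 × 1 = 426.1
  Sum = 9740.2625 µg/L·hr
Extrapolated tail: C_last / k_e = 406.0 / 0.1 = 4060.000
AUC_0→∞ = 9740.2625 + 4060.000 = 13800.2625 µg/L·hr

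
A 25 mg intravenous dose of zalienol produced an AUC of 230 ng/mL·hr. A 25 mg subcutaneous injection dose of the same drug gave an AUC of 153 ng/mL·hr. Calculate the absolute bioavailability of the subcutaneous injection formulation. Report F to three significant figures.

F = 0.665

F = (AUC_ev / D_ev) / (AUC_iv / D_iv)
  = (153/25) / (230/25)
  = 6.12 / 9.2 = 0.6652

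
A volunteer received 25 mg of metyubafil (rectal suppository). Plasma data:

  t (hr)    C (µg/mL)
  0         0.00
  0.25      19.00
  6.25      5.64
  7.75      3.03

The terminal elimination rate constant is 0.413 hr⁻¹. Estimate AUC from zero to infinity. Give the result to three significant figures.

Trapezoidal AUC_0→7.75:
  [0→0.25]: (0.00+19.00)/2 × 0.25 = 2.375
  [0.25→6.25]: (19.00+5.64)/2 × 6 = 73.92
  [6.25→7.75]: (5.64+3.03)/2 × 1.5 = 6.5025
  Sum = 82.7975 µg/mL·hr
Extrapolated tail: C_last / k_e = 3.03 / 0.413 = 7.337
AUC_0→∞ = 82.7975 + 7.337 = 90.1345 µg/mL·hr

AUC = 90.1 µg/mL·hr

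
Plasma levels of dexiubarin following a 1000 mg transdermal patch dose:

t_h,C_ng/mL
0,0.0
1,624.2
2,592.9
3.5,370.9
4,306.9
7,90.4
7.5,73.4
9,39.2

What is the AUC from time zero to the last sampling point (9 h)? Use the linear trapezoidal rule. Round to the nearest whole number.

Trapezoidal AUC_0→9:
  [0→1]: (0.0+624.2)/2 × 1 = 312.1
  [1→2]: (624.2+592.9)/2 × 1 = 608.55
  [2→3.5]: (592.9+370.9)/2 × 1.5 = 722.85
  [3.5→4]: (370.9+306.9)/2 × 0.5 = 169.45
  [4→7]: (306.9+90.4)/2 × 3 = 595.95
  [7→7.5]: (90.4+73.4)/2 × 0.5 = 40.95
  [7.5→9]: (73.4+39.2)/2 × 1.5 = 84.45
  Sum = 2534.3 ng/mL·h

AUC = 2534 ng/mL·h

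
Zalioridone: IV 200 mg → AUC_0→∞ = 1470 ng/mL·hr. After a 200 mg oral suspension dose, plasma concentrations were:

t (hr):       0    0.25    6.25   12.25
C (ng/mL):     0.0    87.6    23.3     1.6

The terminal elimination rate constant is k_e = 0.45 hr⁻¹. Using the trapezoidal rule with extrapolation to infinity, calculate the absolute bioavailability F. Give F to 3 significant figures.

Trapezoidal AUC_0→12.25 (oral suspension):
  [0→0.25]: (0.0+87.6)/2 × 0.25 = 10.95
  [0.25→6.25]: (87.6+23.3)/2 × 6 = 332.7
  [6.25→12.25]: (23.3+1.6)/2 × 6 = 74.7
  Sum = 418.35 ng/mL·hr
Tail: C_last/k_e = 1.6/0.45 = 3.556
AUC_0→∞ (oral suspension) = 418.35 + 3.556 = 421.906 ng/mL·hr
F = (AUC_ev/D_ev)/(AUC_iv/D_iv) = (421.906/200)/(1470/200) = 2.10953/7.35 = 0.2870

F = 0.287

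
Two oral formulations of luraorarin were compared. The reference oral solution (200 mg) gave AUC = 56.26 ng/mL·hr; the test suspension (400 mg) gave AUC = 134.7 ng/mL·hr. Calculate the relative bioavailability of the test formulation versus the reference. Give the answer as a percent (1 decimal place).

F_rel = (AUC_test/D_test) / (AUC_ref/D_ref)
      = (134.7/400) / (56.26/200)
      = 0.33675 / 0.2813 = 1.1971 = 119.71%

F_rel = 119.7%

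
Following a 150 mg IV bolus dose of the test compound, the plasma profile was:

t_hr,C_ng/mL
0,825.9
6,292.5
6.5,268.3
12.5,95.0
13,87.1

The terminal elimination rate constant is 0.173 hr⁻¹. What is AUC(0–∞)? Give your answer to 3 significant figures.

Trapezoidal AUC_0→13:
  [0→6]: (825.9+292.5)/2 × 6 = 3355.2
  [6→6.5]: (292.5+268.3)/2 × 0.5 = 140.2
  [6.5→12.5]: (268.3+95.0)/2 × 6 = 1089.9
  [12.5→13]: (95.0+87.1)/2 × 0.5 = 45.525
  Sum = 4630.825 ng/mL·hr
Extrapolated tail: C_last / k_e = 87.1 / 0.173 = 503.468
AUC_0→∞ = 4630.825 + 503.468 = 5134.293 ng/mL·hr

AUC = 5130 ng/mL·hr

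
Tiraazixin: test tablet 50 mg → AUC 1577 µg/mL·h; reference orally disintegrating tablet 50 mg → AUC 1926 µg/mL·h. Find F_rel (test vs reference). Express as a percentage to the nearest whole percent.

F_rel = (AUC_test/D_test) / (AUC_ref/D_ref)
      = (1577/50) / (1926/50)
      = 31.54 / 38.52 = 0.8188 = 81.88%

F_rel = 82%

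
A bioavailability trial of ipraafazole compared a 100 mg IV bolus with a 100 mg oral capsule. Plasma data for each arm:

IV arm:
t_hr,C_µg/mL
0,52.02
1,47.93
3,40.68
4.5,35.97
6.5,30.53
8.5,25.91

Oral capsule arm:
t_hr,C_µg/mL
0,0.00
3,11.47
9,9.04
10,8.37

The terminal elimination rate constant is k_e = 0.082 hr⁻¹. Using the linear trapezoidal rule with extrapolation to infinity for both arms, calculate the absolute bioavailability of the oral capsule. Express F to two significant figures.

F = 0.30

Trapezoidal AUC_0→8.5 (IV):
  [0→1]: (52.02+47.93)/2 × 1 = 49.975
  [1→3]: (47.93+40.68)/2 × 2 = 88.61
  [3→4.5]: (40.68+35.97)/2 × 1.5 = 57.4875
  [4.5→6.5]: (35.97+30.53)/2 × 2 = 66.5
  [6.5→8.5]: (30.53+25.91)/2 × 2 = 56.44
  Sum = 319.0125 µg/mL·hr
IV tail: 25.91/0.082 = 315.976; AUC_iv,0→∞ = 319.0125 + 315.976 = 634.9885 µg/mL·hr
Trapezoidal AUC_0→10 (oral capsule):
  [0→3]: (0.00+11.47)/2 × 3 = 17.205
  [3→9]: (11.47+9.04)/2 × 6 = 61.53
  [9→10]: (9.04+8.37)/2 × 1 = 8.705
  Sum = 87.44 µg/mL·hr
oral capsule tail: 8.37/0.082 = 102.073; AUC_ev,0→∞ = 87.44 + 102.073 = 189.513 µg/mL·hr
F = (AUC_ev/D_ev)/(AUC_iv/D_iv) = (189.513/100)/(634.9885/100) = 1.89513/6.349885 = 0.2985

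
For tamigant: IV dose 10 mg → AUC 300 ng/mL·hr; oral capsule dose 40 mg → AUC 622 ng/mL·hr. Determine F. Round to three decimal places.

F = (AUC_ev / D_ev) / (AUC_iv / D_iv)
  = (622/40) / (300/10)
  = 15.55 / 30 = 0.5183

F = 0.518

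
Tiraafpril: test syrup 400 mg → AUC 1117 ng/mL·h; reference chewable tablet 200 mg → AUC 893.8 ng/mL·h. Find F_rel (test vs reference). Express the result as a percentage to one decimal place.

F_rel = 62.5%

F_rel = (AUC_test/D_test) / (AUC_ref/D_ref)
      = (1117/400) / (893.8/200)
      = 2.7925 / 4.469 = 0.6249 = 62.49%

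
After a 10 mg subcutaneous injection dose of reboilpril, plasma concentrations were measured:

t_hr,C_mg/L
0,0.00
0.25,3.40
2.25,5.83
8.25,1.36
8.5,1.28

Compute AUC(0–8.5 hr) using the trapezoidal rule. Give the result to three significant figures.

Trapezoidal AUC_0→8.5:
  [0→0.25]: (0.00+3.40)/2 × 0.25 = 0.425
  [0.25→2.25]: (3.40+5.83)/2 × 2 = 9.23
  [2.25→8.25]: (5.83+1.36)/2 × 6 = 21.57
  [8.25→8.5]: (1.36+1.28)/2 × 0.25 = 0.33
  Sum = 31.555 mg/L·hr

AUC = 31.6 mg/L·hr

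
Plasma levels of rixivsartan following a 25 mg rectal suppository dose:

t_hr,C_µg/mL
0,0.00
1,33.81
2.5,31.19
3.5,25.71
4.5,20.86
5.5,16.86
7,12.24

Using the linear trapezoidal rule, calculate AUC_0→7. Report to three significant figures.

Trapezoidal AUC_0→7:
  [0→1]: (0.00+33.81)/2 × 1 = 16.905
  [1→2.5]: (33.81+31.19)/2 × 1.5 = 48.75
  [2.5→3.5]: (31.19+25.71)/2 × 1 = 28.45
  [3.5→4.5]: (25.71+20.86)/2 × 1 = 23.285
  [4.5→5.5]: (20.86+16.86)/2 × 1 = 18.86
  [5.5→7]: (16.86+12.24)/2 × 1.5 = 21.825
  Sum = 158.075 µg/mL·hr

AUC = 158 µg/mL·hr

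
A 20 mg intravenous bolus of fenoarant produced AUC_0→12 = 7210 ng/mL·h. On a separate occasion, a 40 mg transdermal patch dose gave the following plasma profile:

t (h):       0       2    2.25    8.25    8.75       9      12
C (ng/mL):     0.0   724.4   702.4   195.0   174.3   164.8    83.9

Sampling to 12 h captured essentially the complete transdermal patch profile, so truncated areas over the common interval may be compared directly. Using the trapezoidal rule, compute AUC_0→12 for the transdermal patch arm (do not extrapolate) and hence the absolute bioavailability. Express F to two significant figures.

F = 0.28

Trapezoidal AUC_0→12 (transdermal patch):
  [0→2]: (0.0+724.4)/2 × 2 = 724.4
  [2→2.25]: (724.4+702.4)/2 × 0.25 = 178.35
  [2.25→8.25]: (702.4+195.0)/2 × 6 = 2692.2
  [8.25→8.75]: (195.0+174.3)/2 × 0.5 = 92.325
  [8.75→9]: (174.3+164.8)/2 × 0.25 = 42.3875
  [9→12]: (164.8+83.9)/2 × 3 = 373.05
  Sum = 4102.7125 ng/mL·h
F = (AUC_ev/D_ev)/(AUC_iv/D_iv) = (4102.7125/40)/(7210/20) = 102.568/360.5 = 0.2845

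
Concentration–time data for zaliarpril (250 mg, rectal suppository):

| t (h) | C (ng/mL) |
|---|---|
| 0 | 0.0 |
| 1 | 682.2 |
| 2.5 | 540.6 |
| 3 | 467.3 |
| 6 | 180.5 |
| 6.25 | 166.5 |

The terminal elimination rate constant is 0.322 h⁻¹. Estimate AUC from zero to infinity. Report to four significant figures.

Trapezoidal AUC_0→6.25:
  [0→1]: (0.0+682.2)/2 × 1 = 341.1
  [1→2.5]: (682.2+540.6)/2 × 1.5 = 917.1
  [2.5→3]: (540.6+467.3)/2 × 0.5 = 251.975
  [3→6]: (467.3+180.5)/2 × 3 = 971.7
  [6→6.25]: (180.5+166.5)/2 × 0.25 = 43.375
  Sum = 2525.25 ng/mL·h
Extrapolated tail: C_last / k_e = 166.5 / 0.322 = 517.081
AUC_0→∞ = 2525.25 + 517.081 = 3042.331 ng/mL·h

AUC = 3042 ng/mL·h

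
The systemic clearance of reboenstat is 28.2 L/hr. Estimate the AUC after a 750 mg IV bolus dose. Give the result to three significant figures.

AUC_0→∞ = Dose_iv / CL
        = 750 / 28.2 = 26.5957 mg/L·hr

AUC = 26.6 mg/L·hr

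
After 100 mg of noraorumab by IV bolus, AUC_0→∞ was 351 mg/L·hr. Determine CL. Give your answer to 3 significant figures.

CL = 0.285 L/hr

CL = Dose_iv / AUC_0→∞
   = 100 / 351 = 0.2849 L/hr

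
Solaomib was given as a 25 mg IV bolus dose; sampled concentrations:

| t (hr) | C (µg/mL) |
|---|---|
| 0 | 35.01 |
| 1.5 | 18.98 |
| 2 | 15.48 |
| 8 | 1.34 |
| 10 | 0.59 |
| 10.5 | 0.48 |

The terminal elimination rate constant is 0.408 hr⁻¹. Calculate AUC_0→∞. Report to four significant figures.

Trapezoidal AUC_0→10.5:
  [0→1.5]: (35.01+18.98)/2 × 1.5 = 40.4925
  [1.5→2]: (18.98+15.48)/2 × 0.5 = 8.615
  [2→8]: (15.48+1.34)/2 × 6 = 50.46
  [8→10]: (1.34+0.59)/2 × 2 = 1.93
  [10→10.5]: (0.59+0.48)/2 × 0.5 = 0.2675
  Sum = 101.765 µg/mL·hr
Extrapolated tail: C_last / k_e = 0.48 / 0.408 = 1.176
AUC_0→∞ = 101.765 + 1.176 = 102.941 µg/mL·hr

AUC = 102.9 µg/mL·hr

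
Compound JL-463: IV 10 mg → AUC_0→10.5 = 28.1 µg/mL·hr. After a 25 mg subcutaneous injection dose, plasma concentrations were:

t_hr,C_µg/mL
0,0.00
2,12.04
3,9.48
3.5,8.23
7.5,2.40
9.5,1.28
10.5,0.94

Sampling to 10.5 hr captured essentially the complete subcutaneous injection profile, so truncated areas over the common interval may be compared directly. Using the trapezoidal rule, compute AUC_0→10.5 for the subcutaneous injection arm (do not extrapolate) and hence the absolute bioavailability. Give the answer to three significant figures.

Trapezoidal AUC_0→10.5 (subcutaneous injection):
  [0→2]: (0.00+12.04)/2 × 2 = 12.04
  [2→3]: (12.04+9.48)/2 × 1 = 10.76
  [3→3.5]: (9.48+8.23)/2 × 0.5 = 4.4275
  [3.5→7.5]: (8.23+2.40)/2 × 4 = 21.26
  [7.5→9.5]: (2.40+1.28)/2 × 2 = 3.68
  [9.5→10.5]: (1.28+0.94)/2 × 1 = 1.11
  Sum = 53.2775 µg/mL·hr
F = (AUC_ev/D_ev)/(AUC_iv/D_iv) = (53.2775/25)/(28.1/10) = 2.1311/2.81 = 0.7584

F = 0.758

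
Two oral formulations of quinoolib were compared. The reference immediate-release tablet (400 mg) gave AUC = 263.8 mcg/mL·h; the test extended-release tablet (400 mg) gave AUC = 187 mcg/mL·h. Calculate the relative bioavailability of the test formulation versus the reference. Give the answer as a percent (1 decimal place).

F_rel = (AUC_test/D_test) / (AUC_ref/D_ref)
      = (187/400) / (263.8/400)
      = 0.4675 / 0.6595 = 0.7089 = 70.89%

F_rel = 70.9%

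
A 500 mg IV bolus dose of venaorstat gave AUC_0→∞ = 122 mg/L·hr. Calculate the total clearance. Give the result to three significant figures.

CL = 4.10 L/hr

CL = Dose_iv / AUC_0→∞
   = 500 / 122 = 4.09836 L/hr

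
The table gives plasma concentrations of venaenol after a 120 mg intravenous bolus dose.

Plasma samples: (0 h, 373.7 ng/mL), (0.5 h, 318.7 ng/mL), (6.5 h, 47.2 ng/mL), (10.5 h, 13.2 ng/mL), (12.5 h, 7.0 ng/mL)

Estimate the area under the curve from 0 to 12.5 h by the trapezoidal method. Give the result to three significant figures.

AUC = 1410 ng/mL·h

Trapezoidal AUC_0→12.5:
  [0→0.5]: (373.7+318.7)/2 × 0.5 = 173.1
  [0.5→6.5]: (318.7+47.2)/2 × 6 = 1097.7
  [6.5→10.5]: (47.2+13.2)/2 × 4 = 120.8
  [10.5→12.5]: (13.2+7.0)/2 × 2 = 20.2
  Sum = 1411.8 ng/mL·h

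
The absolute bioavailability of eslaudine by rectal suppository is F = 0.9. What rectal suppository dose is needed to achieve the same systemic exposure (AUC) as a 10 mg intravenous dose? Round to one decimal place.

For equal systemic exposure: F × D_ev = D_iv
D_ev = D_iv / F = 10 / 0.9 = 11.1111 mg

D_rectal = 11.1 mg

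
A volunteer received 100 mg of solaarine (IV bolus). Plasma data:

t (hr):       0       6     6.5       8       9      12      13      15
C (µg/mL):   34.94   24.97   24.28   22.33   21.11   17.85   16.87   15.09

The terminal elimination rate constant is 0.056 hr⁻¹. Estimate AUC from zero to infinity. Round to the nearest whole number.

AUC = 626 µg/mL·hr

Trapezoidal AUC_0→15:
  [0→6]: (34.94+24.97)/2 × 6 = 179.73
  [6→6.5]: (24.97+24.28)/2 × 0.5 = 12.3125
  [6.5→8]: (24.28+22.33)/2 × 1.5 = 34.9575
  [8→9]: (22.33+21.11)/2 × 1 = 21.72
  [9→12]: (21.11+17.85)/2 × 3 = 58.44
  [12→13]: (17.85+16.87)/2 × 1 = 17.36
  [13→15]: (16.87+15.09)/2 × 2 = 31.96
  Sum = 356.48 µg/mL·hr
Extrapolated tail: C_last / k_e = 15.09 / 0.056 = 269.464
AUC_0→∞ = 356.48 + 269.464 = 625.944 µg/mL·hr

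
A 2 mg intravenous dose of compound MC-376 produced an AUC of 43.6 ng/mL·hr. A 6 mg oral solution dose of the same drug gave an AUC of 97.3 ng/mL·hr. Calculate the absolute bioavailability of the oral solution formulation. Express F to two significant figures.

F = (AUC_ev / D_ev) / (AUC_iv / D_iv)
  = (97.3/6) / (43.6/2)
  = 16.2167 / 21.8 = 0.7439

F = 0.74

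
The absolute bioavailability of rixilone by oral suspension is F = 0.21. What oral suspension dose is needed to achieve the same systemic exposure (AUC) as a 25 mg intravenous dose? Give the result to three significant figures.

For equal systemic exposure: F × D_ev = D_iv
D_ev = D_iv / F = 25 / 0.21 = 119.048 mg

D_oral = 119 mg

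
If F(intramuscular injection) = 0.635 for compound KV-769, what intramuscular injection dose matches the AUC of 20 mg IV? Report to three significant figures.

For equal systemic exposure: F × D_ev = D_iv
D_ev = D_iv / F = 20 / 0.635 = 31.4961 mg

D_intramuscular = 31.5 mg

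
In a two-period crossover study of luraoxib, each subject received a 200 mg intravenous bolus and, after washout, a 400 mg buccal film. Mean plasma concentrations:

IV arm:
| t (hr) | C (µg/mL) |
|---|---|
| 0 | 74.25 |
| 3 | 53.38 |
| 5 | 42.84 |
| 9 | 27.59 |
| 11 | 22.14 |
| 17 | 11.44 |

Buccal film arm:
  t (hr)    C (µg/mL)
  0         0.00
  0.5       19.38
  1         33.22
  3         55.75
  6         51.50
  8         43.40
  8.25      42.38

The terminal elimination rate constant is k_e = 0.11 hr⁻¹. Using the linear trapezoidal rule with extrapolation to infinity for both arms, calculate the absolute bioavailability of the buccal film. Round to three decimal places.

Trapezoidal AUC_0→17 (IV):
  [0→3]: (74.25+53.38)/2 × 3 = 191.445
  [3→5]: (53.38+42.84)/2 × 2 = 96.22
  [5→9]: (42.84+27.59)/2 × 4 = 140.86
  [9→11]: (27.59+22.14)/2 × 2 = 49.73
  [11→17]: (22.14+11.44)/2 × 6 = 100.74
  Sum = 578.995 µg/mL·hr
IV tail: 11.44/0.11 = 104.000; AUC_iv,0→∞ = 578.995 + 104.000 = 682.995 µg/mL·hr
Trapezoidal AUC_0→8.25 (buccal film):
  [0→0.5]: (0.00+19.38)/2 × 0.5 = 4.845
  [0.5→1]: (19.38+33.22)/2 × 0.5 = 13.15
  [1→3]: (33.22+55.75)/2 × 2 = 88.97
  [3→6]: (55.75+51.50)/2 × 3 = 160.875
  [6→8]: (51.50+43.40)/2 × 2 = 94.9
  [8→8.25]: (43.40+42.38)/2 × 0.25 = 10.7225
  Sum = 373.4625 µg/mL·hr
buccal film tail: 42.38/0.11 = 385.273; AUC_ev,0→∞ = 373.4625 + 385.273 = 758.7355 µg/mL·hr
F = (AUC_ev/D_ev)/(AUC_iv/D_iv) = (758.7355/400)/(682.995/200) = 1.89684/3.414975 = 0.5554

F = 0.555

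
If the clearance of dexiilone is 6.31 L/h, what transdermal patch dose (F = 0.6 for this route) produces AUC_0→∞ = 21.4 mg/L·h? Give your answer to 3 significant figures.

Dose = 225 mg

Dose = CL × AUC_0→∞ / F
     = 6.31 × 21.4 / 0.6 = 225.057 mg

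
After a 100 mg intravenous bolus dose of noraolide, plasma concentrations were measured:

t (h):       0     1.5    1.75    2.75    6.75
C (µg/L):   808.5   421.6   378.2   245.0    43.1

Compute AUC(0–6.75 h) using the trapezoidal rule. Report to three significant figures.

AUC = 1910 µg/L·h

Trapezoidal AUC_0→6.75:
  [0→1.5]: (808.5+421.6)/2 × 1.5 = 922.575
  [1.5→1.75]: (421.6+378.2)/2 × 0.25 = 99.975
  [1.75→2.75]: (378.2+245.0)/2 × 1 = 311.6
  [2.75→6.75]: (245.0+43.1)/2 × 4 = 576.2
  Sum = 1910.35 µg/L·h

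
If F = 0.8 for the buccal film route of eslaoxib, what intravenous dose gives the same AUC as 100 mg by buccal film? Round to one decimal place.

D_iv = 80.0 mg

Systemic exposure from an extravascular dose = F × D_ev, so the equivalent IV dose is F × D_ev.
D_iv = F × D_ev = 0.8 × 100 = 80 mg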